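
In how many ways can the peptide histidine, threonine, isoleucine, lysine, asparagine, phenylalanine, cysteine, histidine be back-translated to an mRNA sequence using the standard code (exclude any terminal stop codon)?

His: 2 codons.
Thr: 4 codons.
Ile: 3 codons.
Lys: 2 codons.
Asn: 2 codons.
Phe: 2 codons.
Cys: 2 codons.
His: 2 codons.
2 × 4 × 3 × 2 × 2 × 2 × 2 × 2 = 768.

768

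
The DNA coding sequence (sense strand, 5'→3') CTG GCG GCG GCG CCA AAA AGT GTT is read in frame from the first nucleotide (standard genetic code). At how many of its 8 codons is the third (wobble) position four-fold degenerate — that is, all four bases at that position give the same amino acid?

Codon 1 CTG (Leu): third position 4-fold.
Codon 2 GCG (Ala): third position 4-fold.
Codon 3 GCG (Ala): third position 4-fold.
Codon 4 GCG (Ala): third position 4-fold.
Codon 5 CCA (Pro): third position 4-fold.
Codon 6 AAA (Lys): third position 2-fold.
Codon 7 AGT (Ser): third position 2-fold.
Codon 8 GTT (Val): third position 4-fold.
Four-fold degenerate third positions: 6.

6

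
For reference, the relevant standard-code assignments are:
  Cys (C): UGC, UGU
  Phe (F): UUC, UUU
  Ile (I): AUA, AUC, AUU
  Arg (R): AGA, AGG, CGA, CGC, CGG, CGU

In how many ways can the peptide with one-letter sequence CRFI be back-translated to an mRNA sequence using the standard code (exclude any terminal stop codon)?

72

Cys: 2 codons.
Arg: 6 codons.
Phe: 2 codons.
Ile: 3 codons.
2 × 6 × 2 × 3 = 72.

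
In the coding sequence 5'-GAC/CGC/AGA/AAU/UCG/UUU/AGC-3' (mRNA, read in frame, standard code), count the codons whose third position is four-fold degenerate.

Codon 1 GAC (Asp): third position 2-fold.
Codon 2 CGC (Arg): third position 4-fold.
Codon 3 AGA (Arg): third position 2-fold.
Codon 4 AAU (Asn): third position 2-fold.
Codon 5 UCG (Ser): third position 4-fold.
Codon 6 UUU (Phe): third position 2-fold.
Codon 7 AGC (Ser): third position 2-fold.
Four-fold degenerate third positions: 2.

2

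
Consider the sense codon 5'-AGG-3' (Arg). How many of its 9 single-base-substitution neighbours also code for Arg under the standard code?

2

Position 1: CGG → 1 synonymous.
Position 2: none → 0 synonymous.
Position 3: AGA → 1 synonymous.
Total: 1 + 0 + 1 = 2.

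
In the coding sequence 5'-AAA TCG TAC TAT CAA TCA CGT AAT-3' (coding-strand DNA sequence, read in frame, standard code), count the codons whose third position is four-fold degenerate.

3

Codon 1 AAA (Lys): third position 2-fold.
Codon 2 TCG (Ser): third position 4-fold.
Codon 3 TAC (Tyr): third position 2-fold.
Codon 4 TAT (Tyr): third position 2-fold.
Codon 5 CAA (Gln): third position 2-fold.
Codon 6 TCA (Ser): third position 4-fold.
Codon 7 CGT (Arg): third position 4-fold.
Codon 8 AAT (Asn): third position 2-fold.
Four-fold degenerate third positions: 3.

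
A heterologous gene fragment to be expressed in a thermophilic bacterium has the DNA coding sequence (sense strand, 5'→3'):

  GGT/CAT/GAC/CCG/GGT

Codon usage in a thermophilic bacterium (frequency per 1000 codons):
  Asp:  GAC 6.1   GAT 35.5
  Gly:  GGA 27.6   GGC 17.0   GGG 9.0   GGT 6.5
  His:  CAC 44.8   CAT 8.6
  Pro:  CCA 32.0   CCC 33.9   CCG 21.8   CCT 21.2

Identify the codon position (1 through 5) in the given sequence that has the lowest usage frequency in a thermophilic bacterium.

Codon 1 GGT (Gly): 6.5 per 1000.
Codon 2 CAT (His): 8.6 per 1000.
Codon 3 GAC (Asp): 6.1 per 1000.
Codon 4 CCG (Pro): 21.8 per 1000.
Codon 5 GGT (Gly): 6.5 per 1000.
Lowest frequency is 6.1 at codon 3.

3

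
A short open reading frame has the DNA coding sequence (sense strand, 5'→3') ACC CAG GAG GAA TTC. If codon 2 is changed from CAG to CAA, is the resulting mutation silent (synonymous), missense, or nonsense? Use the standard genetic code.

silent

Position 6 falls in codon 2: CAG → Gln.
After the substitution the codon is CAA → Gln.
Both encode Gln, so the change is synonymous.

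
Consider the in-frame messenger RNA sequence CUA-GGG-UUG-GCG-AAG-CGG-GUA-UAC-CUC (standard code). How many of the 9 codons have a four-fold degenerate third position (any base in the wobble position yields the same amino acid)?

Codon 1 CUA (Leu): third position 4-fold.
Codon 2 GGG (Gly): third position 4-fold.
Codon 3 UUG (Leu): third position 2-fold.
Codon 4 GCG (Ala): third position 4-fold.
Codon 5 AAG (Lys): third position 2-fold.
Codon 6 CGG (Arg): third position 4-fold.
Codon 7 GUA (Val): third position 4-fold.
Codon 8 UAC (Tyr): third position 2-fold.
Codon 9 CUC (Leu): third position 4-fold.
Four-fold degenerate third positions: 6.

6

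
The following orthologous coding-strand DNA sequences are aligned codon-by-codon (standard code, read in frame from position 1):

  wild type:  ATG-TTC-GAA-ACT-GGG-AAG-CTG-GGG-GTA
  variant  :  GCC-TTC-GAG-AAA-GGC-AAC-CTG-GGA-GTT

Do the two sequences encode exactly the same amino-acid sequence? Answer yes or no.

Codon 1: ATG Met / GCC Ala — nonsynonymous.
Codon 2: TTC Phe / TTC Phe — identical.
Codon 3: GAA Glu / GAG Glu — synonymous.
Codon 4: ACT Thr / AAA Lys — nonsynonymous.
Codon 5: GGG Gly / GGC Gly — synonymous.
Codon 6: AAG Lys / AAC Asn — nonsynonymous.
Codon 7: CTG Leu / CTG Leu — identical.
Codon 8: GGG Gly / GGA Gly — synonymous.
Codon 9: GTA Val / GTT Val — synonymous.
Nonsynonymous differences: 3 → different protein.

no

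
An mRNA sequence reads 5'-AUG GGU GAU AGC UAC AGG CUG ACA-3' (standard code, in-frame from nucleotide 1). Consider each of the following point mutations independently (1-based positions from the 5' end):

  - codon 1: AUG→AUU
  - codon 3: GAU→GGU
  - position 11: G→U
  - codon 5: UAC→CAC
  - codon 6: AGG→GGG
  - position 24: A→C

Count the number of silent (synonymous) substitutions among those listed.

1

Codon 1: AUG (Met) → AUU (Ile) — missense.
Codon 3: GAU (Asp) → GGU (Gly) — missense.
Codon 4: AGC (Ser) → AUC (Ile) — missense.
Codon 5: UAC (Tyr) → CAC (His) — missense.
Codon 6: AGG (Arg) → GGG (Gly) — missense.
Codon 8: ACA (Thr) → ACC (Thr) — synonymous.
Synonymous: 1 of 6.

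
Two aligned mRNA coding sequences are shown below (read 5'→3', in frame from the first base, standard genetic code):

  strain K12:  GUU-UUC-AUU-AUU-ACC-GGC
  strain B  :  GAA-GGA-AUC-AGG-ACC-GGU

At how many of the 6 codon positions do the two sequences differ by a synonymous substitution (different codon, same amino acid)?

2

Codon 1: GUU Val / GAA Glu — nonsynonymous.
Codon 2: UUC Phe / GGA Gly — nonsynonymous.
Codon 3: AUU Ile / AUC Ile — synonymous.
Codon 4: AUU Ile / AGG Arg — nonsynonymous.
Codon 5: ACC Thr / ACC Thr — identical.
Codon 6: GGC Gly / GGU Gly — synonymous.
Synonymous differences: 2.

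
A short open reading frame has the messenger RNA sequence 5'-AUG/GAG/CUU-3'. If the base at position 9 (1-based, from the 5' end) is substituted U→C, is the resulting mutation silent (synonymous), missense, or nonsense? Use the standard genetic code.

silent

Position 9 falls in codon 3: CUU → Leu.
After the substitution the codon is CUC → Leu.
Both encode Leu, so the change is synonymous.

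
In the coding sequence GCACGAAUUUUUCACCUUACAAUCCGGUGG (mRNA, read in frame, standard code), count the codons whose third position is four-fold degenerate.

5

Codon 1 GCA (Ala): third position 4-fold.
Codon 2 CGA (Arg): third position 4-fold.
Codon 3 AUU (Ile): third position 3-fold.
Codon 4 UUU (Phe): third position 2-fold.
Codon 5 CAC (His): third position 2-fold.
Codon 6 CUU (Leu): third position 4-fold.
Codon 7 ACA (Thr): third position 4-fold.
Codon 8 AUC (Ile): third position 3-fold.
Codon 9 CGG (Arg): third position 4-fold.
Codon 10 UGG (Trp): third position 1-fold.
Four-fold degenerate third positions: 5.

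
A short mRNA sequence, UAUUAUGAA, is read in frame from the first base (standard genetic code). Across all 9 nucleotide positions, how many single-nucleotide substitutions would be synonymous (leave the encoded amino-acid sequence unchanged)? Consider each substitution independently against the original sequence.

3

Codon 1 (UAU, Tyr): 1 synonymous substitution.
Codon 2 (UAU, Tyr): 1 synonymous substitution.
Codon 3 (GAA, Glu): 1 synonymous substitution.
Total: 1 + 1 + 1 = 3.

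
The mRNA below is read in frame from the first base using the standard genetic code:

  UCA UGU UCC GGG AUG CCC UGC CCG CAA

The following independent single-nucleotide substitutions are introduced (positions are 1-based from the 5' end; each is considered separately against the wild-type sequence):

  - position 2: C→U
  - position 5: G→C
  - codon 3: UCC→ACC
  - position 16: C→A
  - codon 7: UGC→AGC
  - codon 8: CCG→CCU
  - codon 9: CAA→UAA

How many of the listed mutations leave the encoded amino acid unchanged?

1

Codon 1: UCA (Ser) → UUA (Leu) — missense.
Codon 2: UGU (Cys) → UCU (Ser) — missense.
Codon 3: UCC (Ser) → ACC (Thr) — missense.
Codon 6: CCC (Pro) → ACC (Thr) — missense.
Codon 7: UGC (Cys) → AGC (Ser) — missense.
Codon 8: CCG (Pro) → CCU (Pro) — synonymous.
Codon 9: CAA (Gln) → UAA (Stop) — nonsense.
Synonymous: 1 of 7.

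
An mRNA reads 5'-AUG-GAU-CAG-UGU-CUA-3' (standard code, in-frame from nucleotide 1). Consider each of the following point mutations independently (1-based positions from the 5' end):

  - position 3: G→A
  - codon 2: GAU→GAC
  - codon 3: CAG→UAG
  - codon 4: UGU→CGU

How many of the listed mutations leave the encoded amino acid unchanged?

1

Codon 1: AUG (Met) → AUA (Ile) — missense.
Codon 2: GAU (Asp) → GAC (Asp) — synonymous.
Codon 3: CAG (Gln) → UAG (Stop) — nonsense.
Codon 4: UGU (Cys) → CGU (Arg) — missense.
Synonymous: 1 of 4.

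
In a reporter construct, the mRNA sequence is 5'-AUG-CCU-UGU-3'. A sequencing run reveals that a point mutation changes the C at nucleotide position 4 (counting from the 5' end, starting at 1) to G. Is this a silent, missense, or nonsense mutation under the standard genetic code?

missense

Position 4 falls in codon 2: CCU → Pro.
After the substitution the codon is GCU → Ala.
Pro ≠ Ala, so this is a missense mutation.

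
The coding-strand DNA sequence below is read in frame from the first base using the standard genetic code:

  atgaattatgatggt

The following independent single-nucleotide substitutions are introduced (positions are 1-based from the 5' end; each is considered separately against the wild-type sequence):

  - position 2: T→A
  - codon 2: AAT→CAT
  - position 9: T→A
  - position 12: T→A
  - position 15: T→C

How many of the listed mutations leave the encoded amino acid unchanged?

1

Codon 1: ATG (Met) → AAG (Lys) — missense.
Codon 2: AAT (Asn) → CAT (His) — missense.
Codon 3: TAT (Tyr) → TAA (Stop) — nonsense.
Codon 4: GAT (Asp) → GAA (Glu) — missense.
Codon 5: GGT (Gly) → GGC (Gly) — synonymous.
Synonymous: 1 of 5.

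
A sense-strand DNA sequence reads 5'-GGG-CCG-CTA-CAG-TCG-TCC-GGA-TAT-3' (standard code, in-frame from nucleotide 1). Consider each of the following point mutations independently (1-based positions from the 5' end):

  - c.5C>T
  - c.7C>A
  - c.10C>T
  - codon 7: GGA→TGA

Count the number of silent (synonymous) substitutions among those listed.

0

Codon 2: CCG (Pro) → CTG (Leu) — missense.
Codon 3: CTA (Leu) → ATA (Ile) — missense.
Codon 4: CAG (Gln) → TAG (Stop) — nonsense.
Codon 7: GGA (Gly) → TGA (Stop) — nonsense.
Synonymous: 0 of 4.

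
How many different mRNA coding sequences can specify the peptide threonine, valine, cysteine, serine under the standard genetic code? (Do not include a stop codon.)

192

Thr: 4 codons.
Val: 4 codons.
Cys: 2 codons.
Ser: 6 codons.
4 × 4 × 2 × 6 = 192.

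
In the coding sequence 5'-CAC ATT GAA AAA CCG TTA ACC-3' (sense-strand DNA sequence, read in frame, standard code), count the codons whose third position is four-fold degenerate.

Codon 1 CAC (His): third position 2-fold.
Codon 2 ATT (Ile): third position 3-fold.
Codon 3 GAA (Glu): third position 2-fold.
Codon 4 AAA (Lys): third position 2-fold.
Codon 5 CCG (Pro): third position 4-fold.
Codon 6 TTA (Leu): third position 2-fold.
Codon 7 ACC (Thr): third position 4-fold.
Four-fold degenerate third positions: 2.

2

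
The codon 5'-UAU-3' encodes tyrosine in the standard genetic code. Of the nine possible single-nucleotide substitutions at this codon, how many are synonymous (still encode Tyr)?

1

Position 1: none → 0 synonymous.
Position 2: none → 0 synonymous.
Position 3: UAC → 1 synonymous.
Total: 0 + 0 + 1 = 1.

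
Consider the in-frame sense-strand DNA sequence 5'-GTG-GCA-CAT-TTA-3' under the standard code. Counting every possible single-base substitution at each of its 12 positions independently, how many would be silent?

9

Codon 1 (GTG, Val): 3 synonymous substitutions.
Codon 2 (GCA, Ala): 3 synonymous substitutions.
Codon 3 (CAT, His): 1 synonymous substitution.
Codon 4 (TTA, Leu): 2 synonymous substitutions.
Total: 3 + 3 + 1 + 2 = 9.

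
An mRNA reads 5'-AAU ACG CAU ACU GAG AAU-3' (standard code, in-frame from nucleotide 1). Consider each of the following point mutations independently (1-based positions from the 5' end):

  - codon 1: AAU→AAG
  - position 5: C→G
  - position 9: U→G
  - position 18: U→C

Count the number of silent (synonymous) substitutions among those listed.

1

Codon 1: AAU (Asn) → AAG (Lys) — missense.
Codon 2: ACG (Thr) → AGG (Arg) — missense.
Codon 3: CAU (His) → CAG (Gln) — missense.
Codon 6: AAU (Asn) → AAC (Asn) — synonymous.
Synonymous: 1 of 4.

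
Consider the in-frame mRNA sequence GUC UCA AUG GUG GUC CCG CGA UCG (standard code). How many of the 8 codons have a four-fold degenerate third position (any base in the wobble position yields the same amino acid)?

Codon 1 GUC (Val): third position 4-fold.
Codon 2 UCA (Ser): third position 4-fold.
Codon 3 AUG (Met): third position 1-fold.
Codon 4 GUG (Val): third position 4-fold.
Codon 5 GUC (Val): third position 4-fold.
Codon 6 CCG (Pro): third position 4-fold.
Codon 7 CGA (Arg): third position 4-fold.
Codon 8 UCG (Ser): third position 4-fold.
Four-fold degenerate third positions: 7.

7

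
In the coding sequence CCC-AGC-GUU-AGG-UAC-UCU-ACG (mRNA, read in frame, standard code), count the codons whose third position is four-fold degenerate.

4

Codon 1 CCC (Pro): third position 4-fold.
Codon 2 AGC (Ser): third position 2-fold.
Codon 3 GUU (Val): third position 4-fold.
Codon 4 AGG (Arg): third position 2-fold.
Codon 5 UAC (Tyr): third position 2-fold.
Codon 6 UCU (Ser): third position 4-fold.
Codon 7 ACG (Thr): third position 4-fold.
Four-fold degenerate third positions: 4.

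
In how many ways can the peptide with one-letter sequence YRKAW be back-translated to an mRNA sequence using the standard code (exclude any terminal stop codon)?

Tyr: 2 codons.
Arg: 6 codons.
Lys: 2 codons.
Ala: 4 codons.
Trp: 1 codon.
2 × 6 × 2 × 4 × 1 = 96.

96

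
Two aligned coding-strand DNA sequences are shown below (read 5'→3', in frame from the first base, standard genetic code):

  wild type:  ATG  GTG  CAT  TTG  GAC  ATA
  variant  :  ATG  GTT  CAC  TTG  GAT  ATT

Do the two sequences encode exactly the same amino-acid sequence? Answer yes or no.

yes

Codon 1: ATG Met / ATG Met — identical.
Codon 2: GTG Val / GTT Val — synonymous.
Codon 3: CAT His / CAC His — synonymous.
Codon 4: TTG Leu / TTG Leu — identical.
Codon 5: GAC Asp / GAT Asp — synonymous.
Codon 6: ATA Ile / ATT Ile — synonymous.
Nonsynonymous differences: 0 → same protein.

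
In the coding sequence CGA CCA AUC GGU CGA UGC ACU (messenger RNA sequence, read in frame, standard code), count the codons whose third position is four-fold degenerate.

5

Codon 1 CGA (Arg): third position 4-fold.
Codon 2 CCA (Pro): third position 4-fold.
Codon 3 AUC (Ile): third position 3-fold.
Codon 4 GGU (Gly): third position 4-fold.
Codon 5 CGA (Arg): third position 4-fold.
Codon 6 UGC (Cys): third position 2-fold.
Codon 7 ACU (Thr): third position 4-fold.
Four-fold degenerate third positions: 5.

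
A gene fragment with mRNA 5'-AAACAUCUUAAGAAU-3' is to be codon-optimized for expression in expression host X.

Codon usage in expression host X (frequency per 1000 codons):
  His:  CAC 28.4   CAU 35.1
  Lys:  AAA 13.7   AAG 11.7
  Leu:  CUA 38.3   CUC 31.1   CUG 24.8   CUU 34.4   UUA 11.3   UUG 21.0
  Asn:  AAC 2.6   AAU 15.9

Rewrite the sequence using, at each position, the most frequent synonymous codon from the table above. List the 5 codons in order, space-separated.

AAA CAU CUA AAA AAU

Codon 1 (Lys): best is AAA at 13.7.
Codon 2 (His): best is CAU at 35.1.
Codon 3 (Leu): best is CUA at 38.3.
Codon 4 (Lys): best is AAA at 13.7.
Codon 5 (Asn): best is AAU at 15.9.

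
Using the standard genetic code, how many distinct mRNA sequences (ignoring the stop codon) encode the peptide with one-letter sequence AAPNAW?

512

Ala: 4 codons.
Ala: 4 codons.
Pro: 4 codons.
Asn: 2 codons.
Ala: 4 codons.
Trp: 1 codon.
4 × 4 × 4 × 2 × 4 × 1 = 512.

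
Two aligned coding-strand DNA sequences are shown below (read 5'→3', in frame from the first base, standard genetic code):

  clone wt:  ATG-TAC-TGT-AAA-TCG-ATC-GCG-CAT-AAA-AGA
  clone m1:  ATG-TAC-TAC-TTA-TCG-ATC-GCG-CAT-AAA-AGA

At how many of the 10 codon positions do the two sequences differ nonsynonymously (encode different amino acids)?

2

Codon 1: ATG Met / ATG Met — identical.
Codon 2: TAC Tyr / TAC Tyr — identical.
Codon 3: TGT Cys / TAC Tyr — nonsynonymous.
Codon 4: AAA Lys / TTA Leu — nonsynonymous.
Codon 5: TCG Ser / TCG Ser — identical.
Codon 6: ATC Ile / ATC Ile — identical.
Codon 7: GCG Ala / GCG Ala — identical.
Codon 8: CAT His / CAT His — identical.
Codon 9: AAA Lys / AAA Lys — identical.
Codon 10: AGA Arg / AGA Arg — identical.
Nonsynonymous differences: 2.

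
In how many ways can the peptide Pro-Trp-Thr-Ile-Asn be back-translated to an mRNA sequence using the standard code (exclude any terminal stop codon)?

Pro: 4 codons.
Trp: 1 codon.
Thr: 4 codons.
Ile: 3 codons.
Asn: 2 codons.
4 × 1 × 4 × 3 × 2 = 96.

96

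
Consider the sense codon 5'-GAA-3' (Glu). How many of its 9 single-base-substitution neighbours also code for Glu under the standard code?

Position 1: none → 0 synonymous.
Position 2: none → 0 synonymous.
Position 3: GAG → 1 synonymous.
Total: 0 + 0 + 1 = 1.

1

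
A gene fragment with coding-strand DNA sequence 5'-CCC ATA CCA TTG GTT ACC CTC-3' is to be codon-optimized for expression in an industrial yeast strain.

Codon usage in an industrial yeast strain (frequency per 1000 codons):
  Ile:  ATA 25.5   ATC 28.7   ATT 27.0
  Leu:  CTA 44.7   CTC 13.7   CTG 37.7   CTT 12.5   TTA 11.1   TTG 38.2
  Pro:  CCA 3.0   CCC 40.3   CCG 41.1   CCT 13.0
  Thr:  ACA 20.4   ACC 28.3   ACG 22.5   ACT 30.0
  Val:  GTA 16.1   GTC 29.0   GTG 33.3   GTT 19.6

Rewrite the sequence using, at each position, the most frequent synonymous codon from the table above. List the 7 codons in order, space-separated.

Codon 1 (Pro): best is CCG at 41.1.
Codon 2 (Ile): best is ATC at 28.7.
Codon 3 (Pro): best is CCG at 41.1.
Codon 4 (Leu): best is CTA at 44.7.
Codon 5 (Val): best is GTG at 33.3.
Codon 6 (Thr): best is ACT at 30.0.
Codon 7 (Leu): best is CTA at 44.7.

CCG ATC CCG CTA GTG ACT CTA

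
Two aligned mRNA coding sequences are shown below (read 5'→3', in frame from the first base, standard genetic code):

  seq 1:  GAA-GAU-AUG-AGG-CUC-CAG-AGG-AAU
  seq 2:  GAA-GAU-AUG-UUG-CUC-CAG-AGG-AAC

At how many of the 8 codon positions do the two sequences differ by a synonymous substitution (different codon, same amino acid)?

1

Codon 1: GAA Glu / GAA Glu — identical.
Codon 2: GAU Asp / GAU Asp — identical.
Codon 3: AUG Met / AUG Met — identical.
Codon 4: AGG Arg / UUG Leu — nonsynonymous.
Codon 5: CUC Leu / CUC Leu — identical.
Codon 6: CAG Gln / CAG Gln — identical.
Codon 7: AGG Arg / AGG Arg — identical.
Codon 8: AAU Asn / AAC Asn — synonymous.
Synonymous differences: 1.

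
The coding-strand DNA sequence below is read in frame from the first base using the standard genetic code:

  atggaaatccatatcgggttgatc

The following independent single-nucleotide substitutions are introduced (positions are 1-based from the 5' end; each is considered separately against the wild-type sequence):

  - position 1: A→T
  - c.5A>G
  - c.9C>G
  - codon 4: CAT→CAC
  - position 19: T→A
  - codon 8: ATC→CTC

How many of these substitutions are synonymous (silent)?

1

Codon 1: ATG (Met) → TTG (Leu) — missense.
Codon 2: GAA (Glu) → GGA (Gly) — missense.
Codon 3: ATC (Ile) → ATG (Met) — missense.
Codon 4: CAT (His) → CAC (His) — synonymous.
Codon 7: TTG (Leu) → ATG (Met) — missense.
Codon 8: ATC (Ile) → CTC (Leu) — missense.
Synonymous: 1 of 6.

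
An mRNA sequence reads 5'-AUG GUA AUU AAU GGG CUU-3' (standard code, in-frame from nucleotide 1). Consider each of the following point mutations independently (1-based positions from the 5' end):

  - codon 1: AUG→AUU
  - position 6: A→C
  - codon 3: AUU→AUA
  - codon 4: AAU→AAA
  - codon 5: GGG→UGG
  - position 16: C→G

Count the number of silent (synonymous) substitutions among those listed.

Codon 1: AUG (Met) → AUU (Ile) — missense.
Codon 2: GUA (Val) → GUC (Val) — synonymous.
Codon 3: AUU (Ile) → AUA (Ile) — synonymous.
Codon 4: AAU (Asn) → AAA (Lys) — missense.
Codon 5: GGG (Gly) → UGG (Trp) — missense.
Codon 6: CUU (Leu) → GUU (Val) — missense.
Synonymous: 2 of 6.

2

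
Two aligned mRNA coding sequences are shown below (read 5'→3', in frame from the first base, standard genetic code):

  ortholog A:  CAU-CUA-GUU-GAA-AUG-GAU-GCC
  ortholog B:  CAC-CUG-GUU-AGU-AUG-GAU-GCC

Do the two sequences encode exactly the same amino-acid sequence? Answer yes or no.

Codon 1: CAU His / CAC His — synonymous.
Codon 2: CUA Leu / CUG Leu — synonymous.
Codon 3: GUU Val / GUU Val — identical.
Codon 4: GAA Glu / AGU Ser — nonsynonymous.
Codon 5: AUG Met / AUG Met — identical.
Codon 6: GAU Asp / GAU Asp — identical.
Codon 7: GCC Ala / GCC Ala — identical.
Nonsynonymous differences: 1 → different protein.

no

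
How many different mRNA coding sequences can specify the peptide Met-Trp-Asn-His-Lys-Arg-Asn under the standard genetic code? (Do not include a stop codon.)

Met: 1 codon.
Trp: 1 codon.
Asn: 2 codons.
His: 2 codons.
Lys: 2 codons.
Arg: 6 codons.
Asn: 2 codons.
1 × 1 × 2 × 2 × 2 × 6 × 2 = 96.

96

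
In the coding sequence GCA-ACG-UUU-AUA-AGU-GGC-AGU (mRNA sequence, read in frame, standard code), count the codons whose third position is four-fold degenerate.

Codon 1 GCA (Ala): third position 4-fold.
Codon 2 ACG (Thr): third position 4-fold.
Codon 3 UUU (Phe): third position 2-fold.
Codon 4 AUA (Ile): third position 3-fold.
Codon 5 AGU (Ser): third position 2-fold.
Codon 6 GGC (Gly): third position 4-fold.
Codon 7 AGU (Ser): third position 2-fold.
Four-fold degenerate third positions: 3.

3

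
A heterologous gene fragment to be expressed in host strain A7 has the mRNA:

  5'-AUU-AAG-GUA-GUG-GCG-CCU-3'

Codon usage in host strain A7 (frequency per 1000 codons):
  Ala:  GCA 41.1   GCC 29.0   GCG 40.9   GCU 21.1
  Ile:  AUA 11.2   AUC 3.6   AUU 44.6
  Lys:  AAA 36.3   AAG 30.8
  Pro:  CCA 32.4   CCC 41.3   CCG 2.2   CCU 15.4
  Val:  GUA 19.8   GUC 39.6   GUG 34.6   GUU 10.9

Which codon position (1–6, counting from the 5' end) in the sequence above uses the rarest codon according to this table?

6

Codon 1 AUU (Ile): 44.6 per 1000.
Codon 2 AAG (Lys): 30.8 per 1000.
Codon 3 GUA (Val): 19.8 per 1000.
Codon 4 GUG (Val): 34.6 per 1000.
Codon 5 GCG (Ala): 40.9 per 1000.
Codon 6 CCU (Pro): 15.4 per 1000.
Lowest frequency is 15.4 at codon 6.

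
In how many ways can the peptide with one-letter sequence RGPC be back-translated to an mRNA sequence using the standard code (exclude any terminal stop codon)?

192

Arg: 6 codons.
Gly: 4 codons.
Pro: 4 codons.
Cys: 2 codons.
6 × 4 × 4 × 2 = 192.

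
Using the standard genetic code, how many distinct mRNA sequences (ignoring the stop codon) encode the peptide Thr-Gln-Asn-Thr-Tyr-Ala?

Thr: 4 codons.
Gln: 2 codons.
Asn: 2 codons.
Thr: 4 codons.
Tyr: 2 codons.
Ala: 4 codons.
4 × 2 × 2 × 4 × 2 × 4 = 512.

512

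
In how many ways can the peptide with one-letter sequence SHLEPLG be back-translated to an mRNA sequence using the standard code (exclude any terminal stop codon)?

Ser: 6 codons.
His: 2 codons.
Leu: 6 codons.
Glu: 2 codons.
Pro: 4 codons.
Leu: 6 codons.
Gly: 4 codons.
6 × 2 × 6 × 2 × 4 × 6 × 4 = 13824.

13824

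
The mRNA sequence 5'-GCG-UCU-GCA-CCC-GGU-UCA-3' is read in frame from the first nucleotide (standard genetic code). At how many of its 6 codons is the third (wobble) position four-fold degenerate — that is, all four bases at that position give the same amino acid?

Codon 1 GCG (Ala): third position 4-fold.
Codon 2 UCU (Ser): third position 4-fold.
Codon 3 GCA (Ala): third position 4-fold.
Codon 4 CCC (Pro): third position 4-fold.
Codon 5 GGU (Gly): third position 4-fold.
Codon 6 UCA (Ser): third position 4-fold.
Four-fold degenerate third positions: 6.

6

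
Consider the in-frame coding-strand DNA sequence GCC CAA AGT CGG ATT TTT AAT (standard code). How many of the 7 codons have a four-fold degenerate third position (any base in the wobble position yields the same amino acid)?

Codon 1 GCC (Ala): third position 4-fold.
Codon 2 CAA (Gln): third position 2-fold.
Codon 3 AGT (Ser): third position 2-fold.
Codon 4 CGG (Arg): third position 4-fold.
Codon 5 ATT (Ile): third position 3-fold.
Codon 6 TTT (Phe): third position 2-fold.
Codon 7 AAT (Asn): third position 2-fold.
Four-fold degenerate third positions: 2.

2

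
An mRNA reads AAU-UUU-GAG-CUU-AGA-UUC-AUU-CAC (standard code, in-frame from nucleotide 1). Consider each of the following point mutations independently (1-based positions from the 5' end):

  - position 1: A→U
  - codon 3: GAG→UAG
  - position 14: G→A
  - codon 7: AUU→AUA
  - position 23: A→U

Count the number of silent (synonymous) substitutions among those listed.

1

Codon 1: AAU (Asn) → UAU (Tyr) — missense.
Codon 3: GAG (Glu) → UAG (Stop) — nonsense.
Codon 5: AGA (Arg) → AAA (Lys) — missense.
Codon 7: AUU (Ile) → AUA (Ile) — synonymous.
Codon 8: CAC (His) → CUC (Leu) — missense.
Synonymous: 1 of 5.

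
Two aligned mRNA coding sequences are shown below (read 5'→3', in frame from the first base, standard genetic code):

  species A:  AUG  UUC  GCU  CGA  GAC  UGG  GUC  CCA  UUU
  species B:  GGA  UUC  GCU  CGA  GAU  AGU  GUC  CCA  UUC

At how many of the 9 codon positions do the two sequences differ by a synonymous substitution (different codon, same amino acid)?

2

Codon 1: AUG Met / GGA Gly — nonsynonymous.
Codon 2: UUC Phe / UUC Phe — identical.
Codon 3: GCU Ala / GCU Ala — identical.
Codon 4: CGA Arg / CGA Arg — identical.
Codon 5: GAC Asp / GAU Asp — synonymous.
Codon 6: UGG Trp / AGU Ser — nonsynonymous.
Codon 7: GUC Val / GUC Val — identical.
Codon 8: CCA Pro / CCA Pro — identical.
Codon 9: UUU Phe / UUC Phe — synonymous.
Synonymous differences: 2.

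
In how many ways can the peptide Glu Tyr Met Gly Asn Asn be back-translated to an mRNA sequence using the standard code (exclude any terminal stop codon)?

Glu: 2 codons.
Tyr: 2 codons.
Met: 1 codon.
Gly: 4 codons.
Asn: 2 codons.
Asn: 2 codons.
2 × 2 × 1 × 4 × 2 × 2 = 64.

64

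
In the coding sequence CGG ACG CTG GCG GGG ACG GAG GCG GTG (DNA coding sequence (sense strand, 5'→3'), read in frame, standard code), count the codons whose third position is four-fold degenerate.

8

Codon 1 CGG (Arg): third position 4-fold.
Codon 2 ACG (Thr): third position 4-fold.
Codon 3 CTG (Leu): third position 4-fold.
Codon 4 GCG (Ala): third position 4-fold.
Codon 5 GGG (Gly): third position 4-fold.
Codon 6 ACG (Thr): third position 4-fold.
Codon 7 GAG (Glu): third position 2-fold.
Codon 8 GCG (Ala): third position 4-fold.
Codon 9 GTG (Val): third position 4-fold.
Four-fold degenerate third positions: 8.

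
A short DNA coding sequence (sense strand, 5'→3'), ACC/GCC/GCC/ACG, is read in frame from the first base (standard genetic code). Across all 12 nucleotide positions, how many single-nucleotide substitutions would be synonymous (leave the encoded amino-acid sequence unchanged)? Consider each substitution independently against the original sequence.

12

Codon 1 (ACC, Thr): 3 synonymous substitutions.
Codon 2 (GCC, Ala): 3 synonymous substitutions.
Codon 3 (GCC, Ala): 3 synonymous substitutions.
Codon 4 (ACG, Thr): 3 synonymous substitutions.
Total: 3 + 3 + 3 + 3 = 12.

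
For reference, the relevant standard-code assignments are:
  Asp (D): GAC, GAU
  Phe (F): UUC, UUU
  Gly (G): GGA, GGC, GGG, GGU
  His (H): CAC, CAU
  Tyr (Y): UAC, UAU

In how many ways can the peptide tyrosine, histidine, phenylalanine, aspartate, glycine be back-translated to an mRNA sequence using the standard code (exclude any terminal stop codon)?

64

Tyr: 2 codons.
His: 2 codons.
Phe: 2 codons.
Asp: 2 codons.
Gly: 4 codons.
2 × 2 × 2 × 2 × 4 = 64.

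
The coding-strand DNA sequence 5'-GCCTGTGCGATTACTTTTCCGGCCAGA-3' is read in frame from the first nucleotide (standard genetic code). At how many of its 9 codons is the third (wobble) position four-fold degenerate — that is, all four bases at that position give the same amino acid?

Codon 1 GCC (Ala): third position 4-fold.
Codon 2 TGT (Cys): third position 2-fold.
Codon 3 GCG (Ala): third position 4-fold.
Codon 4 ATT (Ile): third position 3-fold.
Codon 5 ACT (Thr): third position 4-fold.
Codon 6 TTT (Phe): third position 2-fold.
Codon 7 CCG (Pro): third position 4-fold.
Codon 8 GCC (Ala): third position 4-fold.
Codon 9 AGA (Arg): third position 2-fold.
Four-fold degenerate third positions: 5.

5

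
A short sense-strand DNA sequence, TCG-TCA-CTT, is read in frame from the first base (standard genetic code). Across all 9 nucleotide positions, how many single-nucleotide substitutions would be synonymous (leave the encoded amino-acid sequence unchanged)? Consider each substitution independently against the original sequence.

9

Codon 1 (TCG, Ser): 3 synonymous substitutions.
Codon 2 (TCA, Ser): 3 synonymous substitutions.
Codon 3 (CTT, Leu): 3 synonymous substitutions.
Total: 3 + 3 + 3 = 9.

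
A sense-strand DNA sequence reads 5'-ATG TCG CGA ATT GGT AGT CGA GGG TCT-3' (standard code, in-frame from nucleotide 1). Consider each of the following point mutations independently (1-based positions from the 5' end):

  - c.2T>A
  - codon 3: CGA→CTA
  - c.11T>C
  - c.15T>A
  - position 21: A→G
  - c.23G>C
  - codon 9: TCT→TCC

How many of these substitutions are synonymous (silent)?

3

Codon 1: ATG (Met) → AAG (Lys) — missense.
Codon 3: CGA (Arg) → CTA (Leu) — missense.
Codon 4: ATT (Ile) → ACT (Thr) — missense.
Codon 5: GGT (Gly) → GGA (Gly) — synonymous.
Codon 7: CGA (Arg) → CGG (Arg) — synonymous.
Codon 8: GGG (Gly) → GCG (Ala) — missense.
Codon 9: TCT (Ser) → TCC (Ser) — synonymous.
Synonymous: 3 of 7.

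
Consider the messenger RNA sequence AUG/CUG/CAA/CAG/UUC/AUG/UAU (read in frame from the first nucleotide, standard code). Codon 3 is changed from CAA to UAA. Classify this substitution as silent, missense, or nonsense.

nonsense

Position 7 falls in codon 3: CAA → Gln.
After the substitution the codon is UAA → Stop.
The new codon is a stop codon, so this is a nonsense mutation.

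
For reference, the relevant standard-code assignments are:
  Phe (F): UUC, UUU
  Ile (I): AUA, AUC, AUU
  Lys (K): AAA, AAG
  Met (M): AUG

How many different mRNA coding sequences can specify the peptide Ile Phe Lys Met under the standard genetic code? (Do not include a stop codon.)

Ile: 3 codons.
Phe: 2 codons.
Lys: 2 codons.
Met: 1 codon.
3 × 2 × 2 × 1 = 12.

12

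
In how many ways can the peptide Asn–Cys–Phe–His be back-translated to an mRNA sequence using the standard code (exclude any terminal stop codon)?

16

Asn: 2 codons.
Cys: 2 codons.
Phe: 2 codons.
His: 2 codons.
2 × 2 × 2 × 2 = 16.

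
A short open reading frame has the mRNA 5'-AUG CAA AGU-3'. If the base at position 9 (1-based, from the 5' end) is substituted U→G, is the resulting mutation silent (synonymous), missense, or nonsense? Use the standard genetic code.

Position 9 falls in codon 3: AGU → Ser.
After the substitution the codon is AGG → Arg.
Ser ≠ Arg, so this is a missense mutation.

missense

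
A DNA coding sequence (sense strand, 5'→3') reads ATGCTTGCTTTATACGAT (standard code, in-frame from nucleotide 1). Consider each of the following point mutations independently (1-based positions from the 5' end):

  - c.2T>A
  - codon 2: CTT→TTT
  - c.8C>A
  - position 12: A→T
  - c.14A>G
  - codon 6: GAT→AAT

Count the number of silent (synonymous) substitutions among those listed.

Codon 1: ATG (Met) → AAG (Lys) — missense.
Codon 2: CTT (Leu) → TTT (Phe) — missense.
Codon 3: GCT (Ala) → GAT (Asp) — missense.
Codon 4: TTA (Leu) → TTT (Phe) — missense.
Codon 5: TAC (Tyr) → TGC (Cys) — missense.
Codon 6: GAT (Asp) → AAT (Asn) — missense.
Synonymous: 0 of 6.

0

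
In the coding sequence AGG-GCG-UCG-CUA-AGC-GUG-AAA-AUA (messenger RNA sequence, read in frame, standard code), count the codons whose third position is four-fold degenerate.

Codon 1 AGG (Arg): third position 2-fold.
Codon 2 GCG (Ala): third position 4-fold.
Codon 3 UCG (Ser): third position 4-fold.
Codon 4 CUA (Leu): third position 4-fold.
Codon 5 AGC (Ser): third position 2-fold.
Codon 6 GUG (Val): third position 4-fold.
Codon 7 AAA (Lys): third position 2-fold.
Codon 8 AUA (Ile): third position 3-fold.
Four-fold degenerate third positions: 4.

4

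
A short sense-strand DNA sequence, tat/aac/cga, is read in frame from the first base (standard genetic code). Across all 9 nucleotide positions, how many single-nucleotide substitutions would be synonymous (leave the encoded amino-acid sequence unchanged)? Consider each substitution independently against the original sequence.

6

Codon 1 (TAT, Tyr): 1 synonymous substitution.
Codon 2 (AAC, Asn): 1 synonymous substitution.
Codon 3 (CGA, Arg): 4 synonymous substitutions.
Total: 1 + 1 + 4 = 6.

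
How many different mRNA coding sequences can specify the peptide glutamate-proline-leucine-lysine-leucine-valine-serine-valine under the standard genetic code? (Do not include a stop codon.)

Glu: 2 codons.
Pro: 4 codons.
Leu: 6 codons.
Lys: 2 codons.
Leu: 6 codons.
Val: 4 codons.
Ser: 6 codons.
Val: 4 codons.
2 × 4 × 6 × 2 × 6 × 4 × 6 × 4 = 55296.

55296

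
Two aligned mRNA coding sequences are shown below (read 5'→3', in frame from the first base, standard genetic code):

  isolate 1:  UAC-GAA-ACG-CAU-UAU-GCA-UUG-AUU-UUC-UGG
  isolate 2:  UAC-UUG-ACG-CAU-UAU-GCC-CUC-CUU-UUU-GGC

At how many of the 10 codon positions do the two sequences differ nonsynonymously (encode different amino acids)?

3

Codon 1: UAC Tyr / UAC Tyr — identical.
Codon 2: GAA Glu / UUG Leu — nonsynonymous.
Codon 3: ACG Thr / ACG Thr — identical.
Codon 4: CAU His / CAU His — identical.
Codon 5: UAU Tyr / UAU Tyr — identical.
Codon 6: GCA Ala / GCC Ala — synonymous.
Codon 7: UUG Leu / CUC Leu — synonymous.
Codon 8: AUU Ile / CUU Leu — nonsynonymous.
Codon 9: UUC Phe / UUU Phe — synonymous.
Codon 10: UGG Trp / GGC Gly — nonsynonymous.
Nonsynonymous differences: 3.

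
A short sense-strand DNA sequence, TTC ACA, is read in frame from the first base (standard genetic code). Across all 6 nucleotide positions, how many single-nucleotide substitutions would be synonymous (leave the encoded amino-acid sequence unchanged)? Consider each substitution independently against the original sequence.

Codon 1 (TTC, Phe): 1 synonymous substitution.
Codon 2 (ACA, Thr): 3 synonymous substitutions.
Total: 1 + 3 = 4.

4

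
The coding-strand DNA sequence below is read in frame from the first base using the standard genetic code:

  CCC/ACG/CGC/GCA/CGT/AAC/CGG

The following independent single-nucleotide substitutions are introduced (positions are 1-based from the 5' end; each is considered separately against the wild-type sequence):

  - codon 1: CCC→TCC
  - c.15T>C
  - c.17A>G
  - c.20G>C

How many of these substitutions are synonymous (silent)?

Codon 1: CCC (Pro) → TCC (Ser) — missense.
Codon 5: CGT (Arg) → CGC (Arg) — synonymous.
Codon 6: AAC (Asn) → AGC (Ser) — missense.
Codon 7: CGG (Arg) → CCG (Pro) — missense.
Synonymous: 1 of 4.

1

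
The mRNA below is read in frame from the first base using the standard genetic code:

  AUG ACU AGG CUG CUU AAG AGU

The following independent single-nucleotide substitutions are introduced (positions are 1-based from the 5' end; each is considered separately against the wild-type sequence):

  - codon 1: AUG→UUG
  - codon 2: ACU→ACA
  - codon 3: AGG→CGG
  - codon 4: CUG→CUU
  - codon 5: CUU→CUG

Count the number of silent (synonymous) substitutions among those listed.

Codon 1: AUG (Met) → UUG (Leu) — missense.
Codon 2: ACU (Thr) → ACA (Thr) — synonymous.
Codon 3: AGG (Arg) → CGG (Arg) — synonymous.
Codon 4: CUG (Leu) → CUU (Leu) — synonymous.
Codon 5: CUU (Leu) → CUG (Leu) — synonymous.
Synonymous: 4 of 5.

4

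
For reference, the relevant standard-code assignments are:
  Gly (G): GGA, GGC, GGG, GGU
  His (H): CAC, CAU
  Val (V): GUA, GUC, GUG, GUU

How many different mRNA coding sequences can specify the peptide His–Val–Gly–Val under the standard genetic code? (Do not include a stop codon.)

His: 2 codons.
Val: 4 codons.
Gly: 4 codons.
Val: 4 codons.
2 × 4 × 4 × 4 = 128.

128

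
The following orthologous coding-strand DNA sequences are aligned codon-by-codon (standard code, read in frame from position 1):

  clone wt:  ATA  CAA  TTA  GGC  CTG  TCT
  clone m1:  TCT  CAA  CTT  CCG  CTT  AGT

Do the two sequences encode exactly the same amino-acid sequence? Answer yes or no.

Codon 1: ATA Ile / TCT Ser — nonsynonymous.
Codon 2: CAA Gln / CAA Gln — identical.
Codon 3: TTA Leu / CTT Leu — synonymous.
Codon 4: GGC Gly / CCG Pro — nonsynonymous.
Codon 5: CTG Leu / CTT Leu — synonymous.
Codon 6: TCT Ser / AGT Ser — synonymous.
Nonsynonymous differences: 2 → different protein.

no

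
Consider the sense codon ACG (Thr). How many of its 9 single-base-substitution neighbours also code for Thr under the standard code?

Position 1: none → 0 synonymous.
Position 2: none → 0 synonymous.
Position 3: ACT, ACC, ACA → 3 synonymous.
Total: 0 + 0 + 3 = 3.

3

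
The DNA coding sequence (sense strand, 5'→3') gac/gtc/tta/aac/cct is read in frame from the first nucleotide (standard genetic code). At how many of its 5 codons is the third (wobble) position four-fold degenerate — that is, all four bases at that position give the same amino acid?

2

Codon 1 GAC (Asp): third position 2-fold.
Codon 2 GTC (Val): third position 4-fold.
Codon 3 TTA (Leu): third position 2-fold.
Codon 4 AAC (Asn): third position 2-fold.
Codon 5 CCT (Pro): third position 4-fold.
Four-fold degenerate third positions: 2.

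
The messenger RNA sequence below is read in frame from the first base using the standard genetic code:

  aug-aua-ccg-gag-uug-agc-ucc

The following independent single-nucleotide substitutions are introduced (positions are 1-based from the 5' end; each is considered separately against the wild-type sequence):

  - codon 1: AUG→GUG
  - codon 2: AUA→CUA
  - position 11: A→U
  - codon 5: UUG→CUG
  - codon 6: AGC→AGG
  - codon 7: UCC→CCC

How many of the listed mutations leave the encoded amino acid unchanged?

Codon 1: AUG (Met) → GUG (Val) — missense.
Codon 2: AUA (Ile) → CUA (Leu) — missense.
Codon 4: GAG (Glu) → GUG (Val) — missense.
Codon 5: UUG (Leu) → CUG (Leu) — synonymous.
Codon 6: AGC (Ser) → AGG (Arg) — missense.
Codon 7: UCC (Ser) → CCC (Pro) — missense.
Synonymous: 1 of 6.

1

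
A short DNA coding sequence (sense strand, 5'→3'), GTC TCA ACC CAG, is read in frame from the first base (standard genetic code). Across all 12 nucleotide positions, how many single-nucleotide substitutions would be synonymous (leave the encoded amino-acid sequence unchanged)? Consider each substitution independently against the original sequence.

10

Codon 1 (GTC, Val): 3 synonymous substitutions.
Codon 2 (TCA, Ser): 3 synonymous substitutions.
Codon 3 (ACC, Thr): 3 synonymous substitutions.
Codon 4 (CAG, Gln): 1 synonymous substitution.
Total: 3 + 3 + 3 + 1 = 10.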